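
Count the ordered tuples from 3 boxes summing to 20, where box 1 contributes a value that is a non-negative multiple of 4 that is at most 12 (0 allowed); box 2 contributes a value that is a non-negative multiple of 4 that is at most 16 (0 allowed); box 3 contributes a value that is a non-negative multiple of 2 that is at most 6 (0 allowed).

7

The generating function for the choices is (1 + x⁴ + x⁸ + x¹²)·(1 + x⁴ + x⁸ + x¹² + x¹⁶)·(1 + x² + x⁴ + x⁶); the count is [x²⁰].
(1 + x⁴ + x⁸ + x¹²) has coefficients 1,0,0,0,1,0,0,0,1,0,0,0,1 for degrees 0…12.
(1 + x⁴ + x⁸ + x¹² + x¹⁶) has coefficients 1,0,0,0,1,0,0,0,1,0,0,0,1,0,0,0,1,0,0,0,0 for degrees 0…20.
Finally multiplying by (1 + x² + x⁴ + x⁶), the product of all factors after the first has coefficients 1,0,1,0,2,0,2,0,2,0,2,0,2,0,2,0,2,0,2,0,1 for degrees 0…20.
[x²⁰] = 1·1 + 1·2 + 1·2 + 1·2 = 7.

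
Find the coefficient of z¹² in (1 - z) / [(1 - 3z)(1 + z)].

265721

Partial fractions give a closed form: a_n = (1/2)·3^n + (1/2)·(-1)^n.
At n = 12: a_12 = 265721.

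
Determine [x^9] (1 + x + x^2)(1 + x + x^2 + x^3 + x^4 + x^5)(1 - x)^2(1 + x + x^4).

(1 + x + x^2) has coefficients 1,1,1 for degrees 0…2.
(1 + x + x^2 + x^3 + x^4 + x^5) has coefficients 1,1,1,1,1,1,0,0,0,0 for degrees 0…9.
Multiplying by (1 - x)^2 gives running coefficients 1,-1,0,0,0,0,-1,1,0,0 for degrees 0…9.
Finally multiplying by (1 + x + x^4), the product of all factors after the first has coefficients 1,0,-1,0,1,-1,-1,0,1,0 for degrees 0…9.
[x^9] = 1·0 + 1·1 + 1·0 = 1.

1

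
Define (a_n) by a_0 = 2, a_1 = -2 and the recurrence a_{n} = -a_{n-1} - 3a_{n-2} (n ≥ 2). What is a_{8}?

-148

The ordinary generating function has denominator 1 + z + 3z^2.
Iterating the recurrence: a_0,…,a_{8} = 2, -2, -4, 10, 2, -32, 26, 70, -148.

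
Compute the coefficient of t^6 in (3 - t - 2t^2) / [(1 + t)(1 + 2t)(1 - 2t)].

234

Partial fractions give a closed form: a_n = (-2/3)·(-1)^n + (3)·(-2)^n + (2/3)·2^n.
At n = 6: a_6 = 234.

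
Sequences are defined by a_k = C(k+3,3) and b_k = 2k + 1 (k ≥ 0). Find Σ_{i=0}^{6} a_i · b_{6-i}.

714

The convolution is the t^6 coefficient of A(t)B(t).
Σ = 1·13 + 4·11 + 10·9 + 20·7 + 35·5 + 56·3 + 84·1 = 714.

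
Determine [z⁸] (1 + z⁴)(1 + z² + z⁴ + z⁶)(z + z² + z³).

(1 + z⁴) has coefficients 1,0,0,0,1 for degrees 0…4.
(1 + z² + z⁴ + z⁶) has coefficients 1,0,1,0,1,0,1,0,0 for degrees 0…8.
Finally multiplying by (z + z² + z³), the product of all factors after the first has coefficients 0,1,1,2,1,2,1,2,1 for degrees 0…8.
[z⁸] = 1·1 + 1·1 = 2.

2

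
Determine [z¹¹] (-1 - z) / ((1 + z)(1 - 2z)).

-2048

Partial fractions give a closed form: a_n = (-1)·2^n.
At n = 11: a_11 = -2048.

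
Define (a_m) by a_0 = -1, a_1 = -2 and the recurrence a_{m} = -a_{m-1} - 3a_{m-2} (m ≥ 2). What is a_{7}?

The ordinary generating function has denominator 1 + z + 3z^2.
Iterating the recurrence: a_0,…,a_{7} = -1, -2, 5, 1, -16, 13, 35, -74.

-74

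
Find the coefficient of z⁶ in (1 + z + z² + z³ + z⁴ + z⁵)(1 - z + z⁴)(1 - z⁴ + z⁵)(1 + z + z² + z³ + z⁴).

2

(1 + z + z² + z³ + z⁴ + z⁵) has coefficients 1,1,1,1,1,1 for degrees 0…5.
(1 - z + z⁴) has coefficients 1,-1,0,0,1,0,0 for degrees 0…6.
Multiplying by (1 - z⁴ + z⁵) gives running coefficients 1,-1,0,0,0,2,-1 for degrees 0…6.
Finally multiplying by (1 + z + z² + z³ + z⁴), the product of all factors after the first has coefficients 1,0,0,0,0,1,1 for degrees 0…6.
[z⁶] = 1·1 + 1·1 + 1·0 + 1·0 + 1·0 + 1·0 = 2.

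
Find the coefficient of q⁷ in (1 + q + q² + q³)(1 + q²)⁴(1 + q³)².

(1 + q + q² + q³) has coefficients 1,1,1,1 for degrees 0…3.
(1 + q²)⁴ has coefficients 1,0,4,0,6,0,4,0 for degrees 0…7.
Finally multiplying by (1 + q³)², the product of all factors after the first has coefficients 1,0,4,2,6,8,5,12 for degrees 0…7.
[q⁷] = 1·12 + 1·5 + 1·8 + 1·6 = 31.

31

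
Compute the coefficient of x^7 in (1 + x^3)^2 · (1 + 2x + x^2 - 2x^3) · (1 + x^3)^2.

(1 + x^3)^2 has coefficients 1,0,0,2,0,0,1 for degrees 0…6.
(1 + 2x + x^2 - 2x^3) has coefficients 1,2,1,-2,0,0,0,0 for degrees 0…7.
Finally multiplying by (1 + x^3)^2, the product of all factors after the first has coefficients 1,2,1,0,4,2,-3,2 for degrees 0…7.
[x^7] = 1·2 + 2·4 + 1·2 = 12.

12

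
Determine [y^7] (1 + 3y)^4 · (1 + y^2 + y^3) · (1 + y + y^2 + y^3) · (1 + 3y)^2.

(1 + 3y)^4 has coefficients 1,12,54,108,81 for degrees 0…4.
(1 + y^2 + y^3) has coefficients 1,0,1,1,0,0,0,0 for degrees 0…7.
Multiplying by (1 + y + y^2 + y^3) gives running coefficients 1,1,2,3,2,2,1,0 for degrees 0…7.
Finally multiplying by (1 + 3y)^2, the product of all factors after the first has coefficients 1,7,17,24,38,41,31,24 for degrees 0…7.
[y^7] = 1·24 + 12·31 + 54·41 + 108·38 + 81·24 = 8658.

8658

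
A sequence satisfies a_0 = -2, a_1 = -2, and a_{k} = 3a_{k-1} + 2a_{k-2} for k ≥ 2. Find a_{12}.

The ordinary generating function has denominator 1 - 3x - 2x^2.
Iterating the recurrence: a_0,…,a_{12} = -2, -2, -10, -34, -122, -434, -1546, -5506, -19610, -69842, -248746, -885922, -3155258.

-3155258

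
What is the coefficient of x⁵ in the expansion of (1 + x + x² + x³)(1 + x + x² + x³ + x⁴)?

(1 + x + x² + x³) has coefficients 1,1,1,1 for degrees 0…3.
(1 + x + x² + x³ + x⁴) has coefficients 1,1,1,1,1,0 for degrees 0…5.
[x⁵] = 1·0 + 1·1 + 1·1 + 1·1 = 3.

3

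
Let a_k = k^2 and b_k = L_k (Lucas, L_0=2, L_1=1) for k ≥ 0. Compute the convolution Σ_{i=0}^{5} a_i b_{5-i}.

116

The convolution is the t^5 coefficient of A(t)B(t).
Σ = 0·11 + 1·7 + 4·4 + 9·3 + 16·1 + 25·2 = 116.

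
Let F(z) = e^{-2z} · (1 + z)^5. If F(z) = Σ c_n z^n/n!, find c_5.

88

The EGF product rule gives c_5 = Σ_{k_1+k_2=5} C(5; k_1,k_2) · ∏ g_i(k_i), where e^{-2z} gives (-2)^k; (1+z)^5 gives the falling factorial (5)_k.
g_1(k) for k = 0…5: 1, -2, 4, -8, 16, -32.
g_2(k) for k = 0…5: 1, 5, 20, 60, 120, 120.
c_5 = Σ_k C(5,k)·g_1(k)·g_2(5−k) = 1·1·120 + 5·(-2)·120 + 10·4·60 + 10·(-8)·20 + 5·16·5 + 1·(-32)·1 = 120 − 1200 + 2400 − 1600 + 400 − 32 = 88.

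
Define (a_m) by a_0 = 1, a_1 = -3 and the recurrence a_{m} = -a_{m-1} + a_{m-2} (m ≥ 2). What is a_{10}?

199

The ordinary generating function has denominator 1 + x - x^2.
Iterating the recurrence: a_0,…,a_{10} = 1, -3, 4, -7, 11, -18, 29, -47, 76, -123, 199.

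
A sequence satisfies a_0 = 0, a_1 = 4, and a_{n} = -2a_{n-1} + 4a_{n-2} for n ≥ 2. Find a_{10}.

-112640

The ordinary generating function has denominator 1 + 2x - 4x^2.
Iterating the recurrence: a_0,…,a_{10} = 0, 4, -8, 32, -96, 320, -1024, 3328, -10752, 34816, -112640.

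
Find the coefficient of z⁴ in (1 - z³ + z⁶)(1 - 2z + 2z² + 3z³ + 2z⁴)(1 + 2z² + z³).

(1 - z³ + z⁶) has coefficients 1,0,0,-1,0 for degrees 0…4.
(1 - 2z + 2z² + 3z³ + 2z⁴) has coefficients 1,-2,2,3,2 for degrees 0…4.
Finally multiplying by (1 + 2z² + z³), the product of all factors after the first has coefficients 1,-2,4,0,4 for degrees 0…4.
[z⁴] = 1·4 − 1·(-2) = 6.

6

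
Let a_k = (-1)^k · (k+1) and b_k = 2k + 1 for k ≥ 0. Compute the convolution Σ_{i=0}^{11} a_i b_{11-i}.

This is [x^11] in the product of the two ordinary generating functions.
Σ = 1·23 − 2·21 + 3·19 − 4·17 + 5·15 − 6·13 + 7·11 − 8·9 + 9·7 − 10·5 + 11·3 − 12·1 = 6.

6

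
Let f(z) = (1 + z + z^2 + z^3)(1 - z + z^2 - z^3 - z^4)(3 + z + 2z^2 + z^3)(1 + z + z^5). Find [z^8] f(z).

-13

(1 + z + z^2 + z^3) has coefficients 1,1,1,1 for degrees 0…3.
(1 - z + z^2 - z^3 - z^4) has coefficients 1,-1,1,-1,-1,0,0,0,0 for degrees 0…8.
Multiplying by (3 + z + 2z^2 + z^3) gives running coefficients 3,-2,4,-3,-3,-2,-3,-1,0 for degrees 0…8.
Finally multiplying by (1 + z + z^5), the product of all factors after the first has coefficients 3,1,2,1,-6,-2,-7,0,-4 for degrees 0…8.
[z^8] = 1·(-4) + 1·0 + 1·(-7) + 1·(-2) = -13.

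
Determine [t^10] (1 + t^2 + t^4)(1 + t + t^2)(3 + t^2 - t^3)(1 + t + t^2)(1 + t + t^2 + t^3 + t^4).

(1 + t^2 + t^4) has coefficients 1,0,1,0,1 for degrees 0…4.
(1 + t + t^2) has coefficients 1,1,1,0,0,0,0,0,0,0,0 for degrees 0…10.
Multiplying by (3 + t^2 - t^3) gives running coefficients 3,3,4,0,0,-1,0,0,0,0,0 for degrees 0…10.
Multiplying by (1 + t + t^2) gives running coefficients 3,6,10,7,4,-1,-1,-1,0,0,0 for degrees 0…10.
Finally multiplying by (1 + t + t^2 + t^3 + t^4), the product of all factors after the first has coefficients 3,9,19,26,30,26,19,8,1,-3,-2 for degrees 0…10.
[t^10] = 1·(-2) + 1·1 + 1·19 = 18.

18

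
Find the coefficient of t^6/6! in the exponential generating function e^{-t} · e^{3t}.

The EGF product rule gives c_6 = Σ_{k_1+k_2=6} C(6; k_1,k_2) · ∏ g_i(k_i), where e^{-t} gives (-1)^k; e^{3t} gives (3)^k.
g_1(k) for k = 0…6: 1, -1, 1, -1, 1, -1, 1.
g_2(k) for k = 0…6: 1, 3, 9, 27, 81, 243, 729.
c_6 = Σ_k C(6,k)·g_1(k)·g_2(6−k) = 1·1·729 + 6·(-1)·243 + 15·1·81 + 20·(-1)·27 + 15·1·9 + 6·(-1)·3 + 1·1·1 = 729 − 1458 + 1215 − 540 + 135 − 18 + 1 = 64.

64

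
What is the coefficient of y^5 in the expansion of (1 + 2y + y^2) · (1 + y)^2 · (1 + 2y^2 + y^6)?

(1 + 2y + y^2) has coefficients 1,2,1 for degrees 0…2.
(1 + y)^2 has coefficients 1,2,1,0,0,0 for degrees 0…5.
Finally multiplying by (1 + 2y^2 + y^6), the product of all factors after the first has coefficients 1,2,3,4,2,0 for degrees 0…5.
[y^5] = 1·0 + 2·2 + 1·4 = 8.

8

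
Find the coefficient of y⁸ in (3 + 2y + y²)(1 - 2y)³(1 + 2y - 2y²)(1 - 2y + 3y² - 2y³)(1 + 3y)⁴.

(3 + 2y + y²) has coefficients 3,2,1 for degrees 0…2.
(1 - 2y)³ has coefficients 1,-6,12,-8,0,0,0,0,0 for degrees 0…8.
Multiplying by (1 + 2y - 2y²) gives running coefficients 1,-4,-2,28,-40,16,0,0,0 for degrees 0…8.
Multiplying by (1 - 2y + 3y² - 2y³) gives running coefficients 1,-6,9,18,-94,184,-208,128,-32 for degrees 0…8.
Finally multiplying by (1 + 3y)⁴, the product of all factors after the first has coefficients 1,6,-9,-90,41,514,-403,-1126,2530 for degrees 0…8.
[y⁸] = 3·2530 + 2·(-1126) + 1·(-403) = 4935.

4935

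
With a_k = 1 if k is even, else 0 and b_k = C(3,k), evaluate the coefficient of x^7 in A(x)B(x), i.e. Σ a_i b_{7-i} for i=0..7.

4

Write out a_i and b_{7-i} for i = 0,…,7 and sum the products.
Σ = 1·0 + 0·0 + 1·0 + 0·0 + 1·1 + 0·3 + 1·3 + 0·1 = 4.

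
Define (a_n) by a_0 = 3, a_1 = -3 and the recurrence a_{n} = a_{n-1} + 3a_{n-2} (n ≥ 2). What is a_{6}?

The ordinary generating function has denominator 1 - y - 3y^2.
Iterating the recurrence: a_0,…,a_{6} = 3, -3, 6, -3, 15, 6, 51.

51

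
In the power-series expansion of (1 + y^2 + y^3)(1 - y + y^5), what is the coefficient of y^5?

1

(1 + y^2 + y^3) has coefficients 1,0,1,1 for degrees 0…3.
(1 - y + y^5) has coefficients 1,-1,0,0,0,1 for degrees 0…5.
[y^5] = 1·1 + 1·0 + 1·0 = 1.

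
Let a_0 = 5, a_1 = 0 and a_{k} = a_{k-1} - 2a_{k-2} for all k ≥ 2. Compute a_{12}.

-230

The ordinary generating function has denominator 1 - y + 2y^2.
Iterating the recurrence: a_0,…,a_{12} = 5, 0, -10, -10, 10, 30, 10, -50, -70, 30, 170, 110, -230.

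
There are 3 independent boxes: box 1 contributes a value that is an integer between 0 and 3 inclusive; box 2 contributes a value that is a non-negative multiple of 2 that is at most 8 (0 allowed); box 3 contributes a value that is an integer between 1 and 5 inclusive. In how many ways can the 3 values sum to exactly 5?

The generating function for the choices is (1 + y + y² + y³)·(1 + y² + y⁴ + y⁶ + y⁸)·(y + y² + y³ + y⁴ + y⁵); the count is [y⁵].
(1 + y + y² + y³) has coefficients 1,1,1,1 for degrees 0…3.
(1 + y² + y⁴ + y⁶ + y⁸) has coefficients 1,0,1,0,1,0 for degrees 0…5.
Finally multiplying by (y + y² + y³ + y⁴ + y⁵), the product of all factors after the first has coefficients 0,1,1,2,2,3 for degrees 0…5.
[y⁵] = 1·3 + 1·2 + 1·2 + 1·1 = 8.

8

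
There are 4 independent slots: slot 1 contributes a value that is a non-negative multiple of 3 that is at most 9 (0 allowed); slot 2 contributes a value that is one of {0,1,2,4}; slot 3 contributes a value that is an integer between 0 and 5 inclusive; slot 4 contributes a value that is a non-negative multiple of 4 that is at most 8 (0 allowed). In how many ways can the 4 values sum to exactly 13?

The generating function for the choices is (1 + t^3 + t^6 + t^9)·(1 + t + t^2 + t^4)·(1 + t + t^2 + t^3 + t^4 + t^5)·(1 + t^4 + t^8); the count is [t^13].
(1 + t^3 + t^6 + t^9) has coefficients 1,0,0,1,0,0,1,0,0,1 for degrees 0…9.
(1 + t + t^2 + t^4) has coefficients 1,1,1,0,1,0,0,0,0,0,0,0,0,0 for degrees 0…13.
Multiplying by (1 + t + t^2 + t^3 + t^4 + t^5) gives running coefficients 1,2,3,3,4,4,3,2,1,1,0,0,0,0 for degrees 0…13.
Finally multiplying by (1 + t^4 + t^8), the product of all factors after the first has coefficients 1,2,3,3,5,6,6,5,6,7,6,5,5,5 for degrees 0…13.
[t^13] = 1·5 + 1·6 + 1·5 + 1·5 = 21.

21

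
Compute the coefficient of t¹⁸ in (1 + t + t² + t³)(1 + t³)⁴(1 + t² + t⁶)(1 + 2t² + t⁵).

26

(1 + t + t² + t³) has coefficients 1,1,1,1 for degrees 0…3.
(1 + t³)⁴ has coefficients 1,0,0,4,0,0,6,0,0,4,0,0,1,0,0,0,0,0,0 for degrees 0…18.
Multiplying by (1 + t² + t⁶) gives running coefficients 1,0,1,4,0,4,7,0,6,8,0,4,7,0,1,4,0,0,1 for degrees 0…18.
Finally multiplying by (1 + 2t² + t⁵), the product of all factors after the first has coefficients 1,0,3,4,2,13,7,9,24,8,16,27,7,14,23,4,6,15,1 for degrees 0…18.
[t¹⁸] = 1·1 + 1·15 + 1·6 + 1·4 = 26.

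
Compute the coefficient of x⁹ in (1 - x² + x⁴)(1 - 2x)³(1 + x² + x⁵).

(1 - x² + x⁴) has coefficients 1,0,-1,0,1 for degrees 0…4.
(1 - 2x)³ has coefficients 1,-6,12,-8,0,0,0,0,0,0 for degrees 0…9.
Finally multiplying by (1 + x² + x⁵), the product of all factors after the first has coefficients 1,-6,13,-14,12,-7,-6,12,-8,0 for degrees 0…9.
[x⁹] = 1·0 − 1·12 + 1·(-7) = -19.

-19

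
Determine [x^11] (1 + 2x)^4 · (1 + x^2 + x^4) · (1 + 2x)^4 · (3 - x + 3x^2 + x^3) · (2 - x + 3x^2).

(1 + 2x)^4 has coefficients 1,8,24,32,16 for degrees 0…4.
(1 + x^2 + x^4) has coefficients 1,0,1,0,1,0,0,0,0,0,0,0 for degrees 0…11.
Multiplying by (1 + 2x)^4 gives running coefficients 1,8,25,40,41,40,40,32,16,0,0,0 for degrees 0…11.
Multiplying by (3 - x + 3x^2 + x^3) gives running coefficients 3,23,70,120,166,224,243,217,176,120,80,16 for degrees 0…11.
Finally multiplying by (2 - x + 3x^2), the product of all factors after the first has coefficients 6,43,126,239,422,642,760,863,864,715,568,312 for degrees 0…11.
[x^11] = 1·312 + 8·568 + 24·715 + 32·864 + 16·863 = 63472.

63472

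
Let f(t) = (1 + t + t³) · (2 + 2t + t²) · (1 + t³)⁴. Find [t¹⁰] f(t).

(1 + t + t³) has coefficients 1,1,0,1 for degrees 0…3.
(2 + 2t + t²) has coefficients 2,2,1,0,0,0,0,0,0,0,0 for degrees 0…10.
Finally multiplying by (1 + t³)⁴, the product of all factors after the first has coefficients 2,2,1,8,8,4,12,12,6,8,8 for degrees 0…10.
[t¹⁰] = 1·8 + 1·8 + 1·12 = 28.

28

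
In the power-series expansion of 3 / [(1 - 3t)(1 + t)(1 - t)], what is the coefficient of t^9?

Partial fractions give a closed form: a_n = (27/8)·3^n + (3/8)·(-1)^n + (-3/4)·1^n.
At n = 9: a_9 = 66429.

66429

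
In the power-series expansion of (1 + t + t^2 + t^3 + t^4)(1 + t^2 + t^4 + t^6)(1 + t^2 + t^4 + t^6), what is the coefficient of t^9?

(1 + t + t^2 + t^3 + t^4) has coefficients 1,1,1,1,1 for degrees 0…4.
(1 + t^2 + t^4 + t^6) has coefficients 1,0,1,0,1,0,1,0,0,0 for degrees 0…9.
Finally multiplying by (1 + t^2 + t^4 + t^6), the product of all factors after the first has coefficients 1,0,2,0,3,0,4,0,3,0 for degrees 0…9.
[t^9] = 1·0 + 1·3 + 1·0 + 1·4 + 1·0 = 7.

7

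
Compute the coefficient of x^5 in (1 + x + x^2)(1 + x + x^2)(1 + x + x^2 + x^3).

6

(1 + x + x^2) has coefficients 1,1,1 for degrees 0…2.
(1 + x + x^2) has coefficients 1,1,1,0,0,0 for degrees 0…5.
Finally multiplying by (1 + x + x^2 + x^3), the product of all factors after the first has coefficients 1,2,3,3,2,1 for degrees 0…5.
[x^5] = 1·1 + 1·2 + 1·3 = 6.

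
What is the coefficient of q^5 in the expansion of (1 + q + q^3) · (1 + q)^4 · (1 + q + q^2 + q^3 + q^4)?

(1 + q + q^3) has coefficients 1,1,0,1 for degrees 0…3.
(1 + q)^4 has coefficients 1,4,6,4,1,0 for degrees 0…5.
Finally multiplying by (1 + q + q^2 + q^3 + q^4), the product of all factors after the first has coefficients 1,5,11,15,16,15 for degrees 0…5.
[q^5] = 1·15 + 1·16 + 1·11 = 42.

42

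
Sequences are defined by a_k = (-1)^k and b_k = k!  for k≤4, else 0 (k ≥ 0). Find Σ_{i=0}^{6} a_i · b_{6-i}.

20

This is [x^6] in the product of the two ordinary generating functions.
Σ = 1·0 − 1·0 + 1·24 − 1·6 + 1·2 − 1·1 + 1·1 = 20.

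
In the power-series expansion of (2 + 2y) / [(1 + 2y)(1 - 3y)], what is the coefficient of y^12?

851944

Partial fractions give a closed form: a_n = (2/5)·(-2)^n + (8/5)·3^n.
At n = 12: a_12 = 851944.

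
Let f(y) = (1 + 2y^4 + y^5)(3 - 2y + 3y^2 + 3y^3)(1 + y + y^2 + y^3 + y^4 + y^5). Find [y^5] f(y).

12

(1 + 2y^4 + y^5) has coefficients 1,0,0,0,2,1 for degrees 0…5.
(3 - 2y + 3y^2 + 3y^3) has coefficients 3,-2,3,3,0,0 for degrees 0…5.
Finally multiplying by (1 + y + y^2 + y^3 + y^4 + y^5), the product of all factors after the first has coefficients 3,1,4,7,7,7 for degrees 0…5.
[y^5] = 1·7 + 2·1 + 1·3 = 12.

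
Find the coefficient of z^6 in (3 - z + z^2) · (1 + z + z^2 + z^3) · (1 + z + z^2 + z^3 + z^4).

7

(3 - z + z^2) has coefficients 3,-1,1 for degrees 0…2.
(1 + z + z^2 + z^3) has coefficients 1,1,1,1,0,0,0 for degrees 0…6.
Finally multiplying by (1 + z + z^2 + z^3 + z^4), the product of all factors after the first has coefficients 1,2,3,4,4,3,2 for degrees 0…6.
[z^6] = 3·2 − 1·3 + 1·4 = 7.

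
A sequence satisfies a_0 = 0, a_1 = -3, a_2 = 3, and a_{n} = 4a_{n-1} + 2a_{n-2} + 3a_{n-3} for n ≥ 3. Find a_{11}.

965085

The ordinary generating function has denominator 1 - 4t - 2t^2 - 3t^3.
Iterating the recurrence: a_0,…,a_{11} = 0, -3, 3, 6, 21, 105, 480, 2193, 10047, 46014, 210729, 965085.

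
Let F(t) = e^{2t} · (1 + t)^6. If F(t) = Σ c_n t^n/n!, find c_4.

2248

The EGF product rule gives c_4 = Σ_{k_1+k_2=4} C(4; k_1,k_2) · ∏ g_i(k_i), where e^{2t} gives (2)^k; (1+t)^6 gives the falling factorial (6)_k.
g_1(k) for k = 0…4: 1, 2, 4, 8, 16.
g_2(k) for k = 0…4: 1, 6, 30, 120, 360.
c_4 = Σ_k C(4,k)·g_1(k)·g_2(4−k) = 1·1·360 + 4·2·120 + 6·4·30 + 4·8·6 + 1·16·1 = 360 + 960 + 720 + 192 + 16 = 2248.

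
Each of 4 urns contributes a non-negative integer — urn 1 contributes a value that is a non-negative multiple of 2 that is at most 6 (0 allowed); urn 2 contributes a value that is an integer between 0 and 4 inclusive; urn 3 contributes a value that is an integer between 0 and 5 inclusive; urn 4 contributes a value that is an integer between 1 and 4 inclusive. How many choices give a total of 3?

The generating function for the choices is (1 + y^2 + y^4 + y^6)·(1 + y + y^2 + y^3 + y^4)·(1 + y + y^2 + y^3 + y^4 + y^5)·(y + y^2 + y^3 + y^4); the count is [y^3].
(1 + y^2 + y^4 + y^6) has coefficients 1,0,1,0 for degrees 0…3.
(1 + y + y^2 + y^3 + y^4) has coefficients 1,1,1,1 for degrees 0…3.
Multiplying by (1 + y + y^2 + y^3 + y^4 + y^5) gives running coefficients 1,2,3,4 for degrees 0…3.
Finally multiplying by (y + y^2 + y^3 + y^4), the product of all factors after the first has coefficients 0,1,3,6 for degrees 0…3.
[y^3] = 1·6 + 1·1 = 7.

7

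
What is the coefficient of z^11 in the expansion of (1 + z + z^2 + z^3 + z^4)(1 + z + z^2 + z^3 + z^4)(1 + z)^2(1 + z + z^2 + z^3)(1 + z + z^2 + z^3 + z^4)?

194

(1 + z + z^2 + z^3 + z^4) has coefficients 1,1,1,1,1 for degrees 0…4.
(1 + z + z^2 + z^3 + z^4) has coefficients 1,1,1,1,1,0,0,0,0,0,0,0 for degrees 0…11.
Multiplying by (1 + z)^2 gives running coefficients 1,3,4,4,4,3,1,0,0,0,0,0 for degrees 0…11.
Multiplying by (1 + z + z^2 + z^3) gives running coefficients 1,4,8,12,15,15,12,8,4,1,0,0 for degrees 0…11.
Finally multiplying by (1 + z + z^2 + z^3 + z^4), the product of all factors after the first has coefficients 1,5,13,25,40,54,62,62,54,40,25,13 for degrees 0…11.
[z^11] = 1·13 + 1·25 + 1·40 + 1·54 + 1·62 = 194.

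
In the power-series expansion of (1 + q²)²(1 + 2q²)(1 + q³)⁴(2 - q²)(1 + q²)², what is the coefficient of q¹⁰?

127

(1 + q²)² has coefficients 1,0,2,0,1 for degrees 0…4.
(1 + 2q²) has coefficients 1,0,2,0,0,0,0,0,0,0,0 for degrees 0…10.
Multiplying by (1 + q³)⁴ gives running coefficients 1,0,2,4,0,8,6,0,12,4,0 for degrees 0…10.
Multiplying by (2 - q²) gives running coefficients 2,0,3,8,-2,12,12,-8,18,8,-12 for degrees 0…10.
Finally multiplying by (1 + q²)², the product of all factors after the first has coefficients 2,0,7,8,6,28,11,24,40,4,36 for degrees 0…10.
[q¹⁰] = 1·36 + 2·40 + 1·11 = 127.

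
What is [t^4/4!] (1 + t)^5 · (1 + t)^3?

The EGF product rule gives c_4 = Σ_{k_1+k_2=4} C(4; k_1,k_2) · ∏ g_i(k_i), where (1+t)^5 gives the falling factorial (5)_k; (1+t)^3 gives the falling factorial (3)_k.
g_1(k) for k = 0…4: 1, 5, 20, 60, 120.
g_2(k) for k = 0…4: 1, 3, 6, 6, 0.
c_4 = Σ_k C(4,k)·g_1(k)·g_2(4−k) = 4·5·6 + 6·20·6 + 4·60·3 + 1·120·1 = 120 + 720 + 720 + 120 = 1680.

1680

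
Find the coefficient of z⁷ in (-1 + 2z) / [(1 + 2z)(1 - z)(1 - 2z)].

Partial fractions give a closed form: a_n = (-2/3)·(-2)^n + (-1/3)·1^n.
At n = 7: a_7 = 85.

85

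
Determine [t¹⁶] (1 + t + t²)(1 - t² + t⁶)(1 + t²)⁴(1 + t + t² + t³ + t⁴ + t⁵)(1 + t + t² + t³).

110

(1 + t + t²) has coefficients 1,1,1 for degrees 0…2.
(1 - t² + t⁶) has coefficients 1,0,-1,0,0,0,1,0,0,0,0,0,0,0,0,0,0 for degrees 0…16.
Multiplying by (1 + t²)⁴ gives running coefficients 1,0,3,0,2,0,-1,0,1,0,5,0,4,0,1,0,0 for degrees 0…16.
Multiplying by (1 + t + t² + t³ + t⁴ + t⁵) gives running coefficients 1,1,4,4,6,6,4,4,2,2,5,5,10,10,10,10,5 for degrees 0…16.
Finally multiplying by (1 + t + t² + t³), the product of all factors after the first has coefficients 1,2,6,10,15,20,20,20,16,12,13,14,22,30,35,40,35 for degrees 0…16.
[t¹⁶] = 1·35 + 1·40 + 1·35 = 110.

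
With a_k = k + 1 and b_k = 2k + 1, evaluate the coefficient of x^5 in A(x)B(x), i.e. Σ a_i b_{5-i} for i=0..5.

91

The convolution is the x^5 coefficient of A(x)B(x).
Σ = 1·11 + 2·9 + 3·7 + 4·5 + 5·3 + 6·1 = 91.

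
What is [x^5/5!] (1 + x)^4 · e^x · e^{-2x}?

The EGF product rule gives c_5 = Σ_{k_1+k_2+k_3=5} C(5; k_1,k_2,k_3) · ∏ g_i(k_i), where (1+x)^4 gives the falling factorial (4)_k; e^x gives (1)^k; e^{-2x} gives (-2)^k.
g_1(k) for k = 0…5: 1, 4, 12, 24, 24, 0.
g_2(k) for k = 0…5: 1, 1, 1, 1, 1, 1.
g_3(k) for k = 0…5: 1, -2, 4, -8, 16, -32.
First combine the last two factors: h(k) = Σ_j C(k,j)·g_2(j)·g_3(k−j) for k = 0…5: 1, -1, 1, -1, 1, -1.
c_5 = Σ_k C(5,k)·g_1(k)·h(5−k) = 1·1·(-1) + 5·4·1 + 10·12·(-1) + 10·24·1 + 5·24·(-1) = −1 + 20 − 120 + 240 − 120 = 19.

19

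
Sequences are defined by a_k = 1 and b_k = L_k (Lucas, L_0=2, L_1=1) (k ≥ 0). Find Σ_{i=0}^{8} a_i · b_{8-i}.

122

This is [x^8] in the product of the two ordinary generating functions.
Σ = 1·47 + 1·29 + 1·18 + 1·11 + 1·7 + 1·4 + 1·3 + 1·1 + 1·2 = 122.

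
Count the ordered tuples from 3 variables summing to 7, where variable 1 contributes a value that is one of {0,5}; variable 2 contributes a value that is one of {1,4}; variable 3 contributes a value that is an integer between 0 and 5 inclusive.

The generating function for the choices is (1 + y^5)·(y + y^4)·(1 + y + y^2 + y^3 + y^4 + y^5); the count is [y^7].
(1 + y^5) has coefficients 1,0,0,0,0,1 for degrees 0…5.
(y + y^4) has coefficients 0,1,0,0,1,0,0,0 for degrees 0…7.
Finally multiplying by (1 + y + y^2 + y^3 + y^4 + y^5), the product of all factors after the first has coefficients 0,1,1,1,2,2,2,1 for degrees 0…7.
[y^7] = 1·1 + 1·1 = 2.

2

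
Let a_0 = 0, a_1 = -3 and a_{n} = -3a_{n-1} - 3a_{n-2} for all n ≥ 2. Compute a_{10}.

The ordinary generating function has denominator 1 + 3q + 3q^2.
Iterating the recurrence: a_0,…,a_{10} = 0, -3, 9, -18, 27, -27, 0, 81, -243, 486, -729.

-729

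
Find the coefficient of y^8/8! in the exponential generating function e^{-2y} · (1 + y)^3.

The EGF product rule gives c_8 = Σ_{k_1+k_2=8} C(8; k_1,k_2) · ∏ g_i(k_i), where e^{-2y} gives (-2)^k; (1+y)^3 gives the falling factorial (3)_k.
g_1(k) for k = 0…8: 1, -2, 4, -8, 16, -32, 64, -128, 256.
g_2(k) for k = 0…8: 1, 3, 6, 6, 0, 0, 0, 0, 0.
c_8 = Σ_k C(8,k)·g_1(k)·g_2(8−k) = 56·(-32)·6 + 28·64·6 + 8·(-128)·3 + 1·256·1 = −10752 + 10752 − 3072 + 256 = -2816.

-2816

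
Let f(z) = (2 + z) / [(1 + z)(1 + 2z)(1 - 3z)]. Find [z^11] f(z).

183547

Partial fractions give a closed form: a_n = (-1/4)·(-1)^n + (6/5)·(-2)^n + (21/20)·3^n.
At n = 11: a_11 = 183547.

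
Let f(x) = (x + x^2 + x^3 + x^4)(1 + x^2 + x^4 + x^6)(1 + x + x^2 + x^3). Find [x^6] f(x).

8

(x + x^2 + x^3 + x^4) has coefficients 0,1,1,1,1 for degrees 0…4.
(1 + x^2 + x^4 + x^6) has coefficients 1,0,1,0,1,0,1 for degrees 0…6.
Finally multiplying by (1 + x + x^2 + x^3), the product of all factors after the first has coefficients 1,1,2,2,2,2,2 for degrees 0…6.
[x^6] = 1·2 + 1·2 + 1·2 + 1·2 = 8.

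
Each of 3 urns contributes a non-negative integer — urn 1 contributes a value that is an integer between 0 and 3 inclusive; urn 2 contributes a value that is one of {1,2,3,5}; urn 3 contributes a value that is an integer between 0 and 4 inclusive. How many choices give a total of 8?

10

The generating function for the choices is (1 + z + z² + z³)·(z + z² + z³ + z⁵)·(1 + z + z² + z³ + z⁴); the count is [z⁸].
(1 + z + z² + z³) has coefficients 1,1,1,1 for degrees 0…3.
(z + z² + z³ + z⁵) has coefficients 0,1,1,1,0,1,0,0,0 for degrees 0…8.
Finally multiplying by (1 + z + z² + z³ + z⁴), the product of all factors after the first has coefficients 0,1,2,3,3,4,3,2,1 for degrees 0…8.
[z⁸] = 1·1 + 1·2 + 1·3 + 1·4 = 10.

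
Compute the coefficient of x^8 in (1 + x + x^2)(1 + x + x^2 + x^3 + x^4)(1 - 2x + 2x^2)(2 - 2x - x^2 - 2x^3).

(1 + x + x^2) has coefficients 1,1,1 for degrees 0…2.
(1 + x + x^2 + x^3 + x^4) has coefficients 1,1,1,1,1,0,0,0,0 for degrees 0…8.
Multiplying by (1 - 2x + 2x^2) gives running coefficients 1,-1,1,1,1,0,2,0,0 for degrees 0…8.
Finally multiplying by (2 - 2x - x^2 - 2x^3), the product of all factors after the first has coefficients 2,-4,3,-1,1,-5,1,-6,-2 for degrees 0…8.
[x^8] = 1·(-2) + 1·(-6) + 1·1 = -7.

-7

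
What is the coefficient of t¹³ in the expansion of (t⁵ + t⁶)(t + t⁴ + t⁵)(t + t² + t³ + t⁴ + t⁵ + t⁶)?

5

(t⁵ + t⁶) has coefficients 0,0,0,0,0,1,1 for degrees 0…6.
(t + t⁴ + t⁵) has coefficients 0,1,0,0,1,1,0,0,0,0,0,0,0,0 for degrees 0…13.
Finally multiplying by (t + t² + t³ + t⁴ + t⁵ + t⁶), the product of all factors after the first has coefficients 0,0,1,1,1,2,3,3,2,2,2,1,0,0 for degrees 0…13.
[t¹³] = 1·2 + 1·3 = 5.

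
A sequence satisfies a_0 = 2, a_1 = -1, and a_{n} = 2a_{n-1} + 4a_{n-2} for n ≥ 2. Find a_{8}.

The ordinary generating function has denominator 1 - 2y - 4y^2.
Iterating the recurrence: a_0,…,a_{8} = 2, -1, 6, 8, 40, 112, 384, 1216, 3968.

3968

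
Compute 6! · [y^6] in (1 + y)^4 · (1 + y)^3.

The EGF product rule gives c_6 = Σ_{k_1+k_2=6} C(6; k_1,k_2) · ∏ g_i(k_i), where (1+y)^4 gives the falling factorial (4)_k; (1+y)^3 gives the falling factorial (3)_k.
g_1(k) for k = 0…6: 1, 4, 12, 24, 24, 0, 0.
g_2(k) for k = 0…6: 1, 3, 6, 6, 0, 0, 0.
c_6 = Σ_k C(6,k)·g_1(k)·g_2(6−k) = 20·24·6 + 15·24·6 = 2880 + 2160 = 5040.

5040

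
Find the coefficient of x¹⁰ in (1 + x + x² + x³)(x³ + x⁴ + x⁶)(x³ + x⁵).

4

(1 + x + x² + x³) has coefficients 1,1,1,1 for degrees 0…3.
(x³ + x⁴ + x⁶) has coefficients 0,0,0,1,1,0,1,0,0,0,0 for degrees 0…10.
Finally multiplying by (x³ + x⁵), the product of all factors after the first has coefficients 0,0,0,0,0,0,1,1,1,2,0 for degrees 0…10.
[x¹⁰] = 1·0 + 1·2 + 1·1 + 1·1 = 4.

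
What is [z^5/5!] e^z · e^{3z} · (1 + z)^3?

9664

The EGF product rule gives c_5 = Σ_{k_1+k_2+k_3=5} C(5; k_1,k_2,k_3) · ∏ g_i(k_i), where e^z gives (1)^k; e^{3z} gives (3)^k; (1+z)^3 gives the falling factorial (3)_k.
g_1(k) for k = 0…5: 1, 1, 1, 1, 1, 1.
g_2(k) for k = 0…5: 1, 3, 9, 27, 81, 243.
g_3(k) for k = 0…5: 1, 3, 6, 6, 0, 0.
First combine the last two factors: h(k) = Σ_j C(k,j)·g_2(j)·g_3(k−j) for k = 0…5: 1, 6, 33, 168, 801, 3618.
c_5 = Σ_k C(5,k)·g_1(k)·h(5−k) = 1·1·3618 + 5·1·801 + 10·1·168 + 10·1·33 + 5·1·6 + 1·1·1 = 3618 + 4005 + 1680 + 330 + 30 + 1 = 9664.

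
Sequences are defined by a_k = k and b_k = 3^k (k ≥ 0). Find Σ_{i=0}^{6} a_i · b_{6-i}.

543

This is [x^6] in the product of the two ordinary generating functions.
Σ = 0·729 + 1·243 + 2·81 + 3·27 + 4·9 + 5·3 + 6·1 = 543.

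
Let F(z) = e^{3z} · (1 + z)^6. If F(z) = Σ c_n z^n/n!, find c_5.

The EGF product rule gives c_5 = Σ_{k_1+k_2=5} C(5; k_1,k_2) · ∏ g_i(k_i), where e^{3z} gives (3)^k; (1+z)^6 gives the falling factorial (6)_k.
g_1(k) for k = 0…5: 1, 3, 9, 27, 81, 243.
g_2(k) for k = 0…5: 1, 6, 30, 120, 360, 720.
c_5 = Σ_k C(5,k)·g_1(k)·g_2(5−k) = 1·1·720 + 5·3·360 + 10·9·120 + 10·27·30 + 5·81·6 + 1·243·1 = 720 + 5400 + 10800 + 8100 + 2430 + 243 = 27693.

27693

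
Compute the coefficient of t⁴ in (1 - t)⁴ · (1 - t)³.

(1 - t)⁴ has coefficients 1,-4,6,-4,1 for degrees 0…4.
(1 - t)³ has coefficients 1,-3,3,-1,0 for degrees 0…4.
[t⁴] = 1·0 − 4·(-1) + 6·3 − 4·(-3) + 1·1 = 35.

35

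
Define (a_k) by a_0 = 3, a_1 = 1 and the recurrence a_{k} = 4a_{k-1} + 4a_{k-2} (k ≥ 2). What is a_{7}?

37696

The ordinary generating function has denominator 1 - 4y - 4y^2.
Iterating the recurrence: a_0,…,a_{7} = 3, 1, 16, 68, 336, 1616, 7808, 37696.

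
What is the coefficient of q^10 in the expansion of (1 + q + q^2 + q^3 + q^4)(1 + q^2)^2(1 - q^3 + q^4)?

(1 + q + q^2 + q^3 + q^4) has coefficients 1,1,1,1,1 for degrees 0…4.
(1 + q^2)^2 has coefficients 1,0,2,0,1,0,0,0,0,0,0 for degrees 0…10.
Finally multiplying by (1 - q^3 + q^4), the product of all factors after the first has coefficients 1,0,2,-1,2,-2,2,-1,1,0,0 for degrees 0…10.
[q^10] = 1·0 + 1·0 + 1·1 + 1·(-1) + 1·2 = 2.

2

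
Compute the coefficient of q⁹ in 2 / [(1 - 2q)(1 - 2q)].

10240

The denominator gives the recurrence a_n = 4a_(n−1) − 4a_(n−2) for n ≥ 2; the numerator fixes a_0 = 2, a_1 = 8.
Iterating: 2, 8, 24, 64, 160, 384, 896, 2048, 4608, 10240, so a_9 = 10240.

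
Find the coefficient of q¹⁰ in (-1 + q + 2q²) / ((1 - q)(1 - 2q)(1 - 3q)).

Partial fractions give a closed form: a_n = (1)·1^n + (-2)·3^n.
At n = 10: a_10 = -118097.

-118097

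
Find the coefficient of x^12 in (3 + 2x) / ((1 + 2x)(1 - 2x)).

12288

Partial fractions give a closed form: a_n = (1)·(-2)^n + (2)·2^n.
At n = 12: a_12 = 12288.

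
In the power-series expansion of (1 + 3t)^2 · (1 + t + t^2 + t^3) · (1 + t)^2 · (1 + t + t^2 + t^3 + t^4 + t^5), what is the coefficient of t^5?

(1 + 3t)^2 has coefficients 1,6,9 for degrees 0…2.
(1 + t + t^2 + t^3) has coefficients 1,1,1,1,0,0 for degrees 0…5.
Multiplying by (1 + t)^2 gives running coefficients 1,3,4,4,3,1 for degrees 0…5.
Finally multiplying by (1 + t + t^2 + t^3 + t^4 + t^5), the product of all factors after the first has coefficients 1,4,8,12,15,16 for degrees 0…5.
[t^5] = 1·16 + 6·15 + 9·12 = 214.

214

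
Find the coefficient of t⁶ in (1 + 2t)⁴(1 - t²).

(1 + 2t)⁴ has coefficients 1,8,24,32,16 for degrees 0…4.
(1 - t²) has coefficients 1,0,-1,0,0,0,0 for degrees 0…6.
[t⁶] = 1·0 + 8·0 + 24·0 + 32·0 + 16·(-1) = -16.

-16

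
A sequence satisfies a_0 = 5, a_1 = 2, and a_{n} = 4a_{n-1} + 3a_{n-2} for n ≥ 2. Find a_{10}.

The ordinary generating function has denominator 1 - 4y - 3y^2.
Iterating the recurrence: a_0,…,a_{10} = 5, 2, 23, 98, 461, 2138, 9935, 46154, 214421, 996146, 4627847.

4627847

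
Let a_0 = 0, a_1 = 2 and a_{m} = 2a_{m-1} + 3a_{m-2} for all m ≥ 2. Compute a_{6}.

The ordinary generating function has denominator 1 - 2t - 3t^2.
Iterating the recurrence: a_0,…,a_{6} = 0, 2, 4, 14, 40, 122, 364.

364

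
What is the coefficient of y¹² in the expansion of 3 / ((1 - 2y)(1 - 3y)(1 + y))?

The denominator gives the recurrence a_n = 4a_(n−1) − a_(n−2) − 6a_(n−3) for n ≥ 3; the numerator fixes a_0 = 3, a_1 = 12, a_2 = 45.
Iterating: 3, 12, 45, 150, 483, 1512, 4665, 14250, 43263, 130812, 394485, 1187550, 3570843, so a_12 = 3570843.

3570843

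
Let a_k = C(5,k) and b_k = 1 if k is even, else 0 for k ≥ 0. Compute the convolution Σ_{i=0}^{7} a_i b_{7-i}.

The convolution is the t^7 coefficient of A(t)B(t).
Σ = 1·0 + 5·1 + 10·0 + 10·1 + 5·0 + 1·1 + 0·0 + 0·1 = 16.

16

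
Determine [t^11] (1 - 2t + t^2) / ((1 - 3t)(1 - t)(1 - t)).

177147

The denominator gives the recurrence a_n = 5a_(n−1) − 7a_(n−2) + 3a_(n−3) for n ≥ 3; the numerator fixes a_0 = 1, a_1 = 3, a_2 = 9.
Iterating: 1, 3, 9, 27, 81, 243, 729, 2187, 6561, 19683, 59049, 177147, so a_11 = 177147.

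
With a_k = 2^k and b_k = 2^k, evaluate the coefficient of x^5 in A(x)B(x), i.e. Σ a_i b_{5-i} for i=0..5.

This is [x^5] in the product of the two ordinary generating functions.
Σ = 1·32 + 2·16 + 4·8 + 8·4 + 16·2 + 32·1 = 192.

192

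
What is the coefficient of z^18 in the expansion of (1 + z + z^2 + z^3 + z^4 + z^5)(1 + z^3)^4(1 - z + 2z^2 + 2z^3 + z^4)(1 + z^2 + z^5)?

83

(1 + z + z^2 + z^3 + z^4 + z^5) has coefficients 1,1,1,1,1,1 for degrees 0…5.
(1 + z^3)^4 has coefficients 1,0,0,4,0,0,6,0,0,4,0,0,1,0,0,0,0,0,0 for degrees 0…18.
Multiplying by (1 - z + 2z^2 + 2z^3 + z^4) gives running coefficients 1,-1,2,6,-3,8,14,-2,12,16,2,8,9,3,2,2,1,0,0 for degrees 0…18.
Finally multiplying by (1 + z^2 + z^5), the product of all factors after the first has coefficients 1,-1,3,5,-1,15,10,8,32,11,22,38,9,23,27,7,11,11,4 for degrees 0…18.
[z^18] = 1·4 + 1·11 + 1·11 + 1·7 + 1·27 + 1·23 = 83.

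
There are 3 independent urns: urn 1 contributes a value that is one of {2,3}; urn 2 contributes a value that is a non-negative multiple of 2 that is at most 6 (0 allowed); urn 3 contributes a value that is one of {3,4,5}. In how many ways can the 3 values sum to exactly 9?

The generating function for the choices is (x² + x³)·(1 + x² + x⁴ + x⁶)·(x³ + x⁴ + x⁵); the count is [x⁹].
(x² + x³) has coefficients 0,0,1,1 for degrees 0…3.
(1 + x² + x⁴ + x⁶) has coefficients 1,0,1,0,1,0,1,0,0,0 for degrees 0…9.
Finally multiplying by (x³ + x⁴ + x⁵), the product of all factors after the first has coefficients 0,0,0,1,1,2,1,2,1,2 for degrees 0…9.
[x⁹] = 1·2 + 1·1 = 3.

3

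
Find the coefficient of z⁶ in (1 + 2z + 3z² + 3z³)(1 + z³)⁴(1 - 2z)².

(1 + 2z + 3z² + 3z³) has coefficients 1,2,3,3 for degrees 0…3.
(1 + z³)⁴ has coefficients 1,0,0,4,0,0,6 for degrees 0…6.
Finally multiplying by (1 - 2z)², the product of all factors after the first has coefficients 1,-4,4,4,-16,16,6 for degrees 0…6.
[z⁶] = 1·6 + 2·16 + 3·(-16) + 3·4 = 2.

2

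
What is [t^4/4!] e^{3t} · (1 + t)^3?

The EGF product rule gives c_4 = Σ_{k_1+k_2=4} C(4; k_1,k_2) · ∏ g_i(k_i), where e^{3t} gives (3)^k; (1+t)^3 gives the falling factorial (3)_k.
g_1(k) for k = 0…4: 1, 3, 9, 27, 81.
g_2(k) for k = 0…4: 1, 3, 6, 6, 0.
c_4 = Σ_k C(4,k)·g_1(k)·g_2(4−k) = 4·3·6 + 6·9·6 + 4·27·3 + 1·81·1 = 72 + 324 + 324 + 81 = 801.

801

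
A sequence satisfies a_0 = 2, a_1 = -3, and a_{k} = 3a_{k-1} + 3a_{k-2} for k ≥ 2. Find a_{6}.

The ordinary generating function has denominator 1 - 3y - 3y^2.
Iterating the recurrence: a_0,…,a_{6} = 2, -3, -3, -18, -63, -243, -918.

-918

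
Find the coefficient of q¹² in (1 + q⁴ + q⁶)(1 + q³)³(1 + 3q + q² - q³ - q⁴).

2

(1 + q⁴ + q⁶) has coefficients 1,0,0,0,1,0,1 for degrees 0…6.
(1 + q³)³ has coefficients 1,0,0,3,0,0,3,0,0,1,0,0,0 for degrees 0…12.
Finally multiplying by (1 + 3q + q² - q³ - q⁴), the product of all factors after the first has coefficients 1,3,1,2,8,3,0,6,3,-2,0,1,-1 for degrees 0…12.
[q¹²] = 1·(-1) + 1·3 + 1·0 = 2.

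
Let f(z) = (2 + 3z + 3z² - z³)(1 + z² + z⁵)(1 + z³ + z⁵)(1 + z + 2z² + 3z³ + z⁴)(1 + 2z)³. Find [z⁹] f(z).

1460

(2 + 3z + 3z² - z³) has coefficients 2,3,3,-1 for degrees 0…3.
(1 + z² + z⁵) has coefficients 1,0,1,0,0,1,0,0,0,0 for degrees 0…9.
Multiplying by (1 + z³ + z⁵) gives running coefficients 1,0,1,1,0,3,0,1,1,0 for degrees 0…9.
Multiplying by (1 + z + 2z² + 3z³ + z⁴) gives running coefficients 1,1,3,5,4,8,7,8,11,6 for degrees 0…9.
Finally multiplying by (1 + 2z)³, the product of all factors after the first has coefficients 1,7,21,43,78,116,143,178,207,224 for degrees 0…9.
[z⁹] = 2·224 + 3·207 + 3·178 − 1·143 = 1460.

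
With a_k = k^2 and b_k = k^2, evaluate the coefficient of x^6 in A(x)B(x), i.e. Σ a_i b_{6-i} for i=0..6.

259

The convolution is the t^6 coefficient of A(t)B(t).
Σ = 0·36 + 1·25 + 4·16 + 9·9 + 16·4 + 25·1 + 36·0 = 259.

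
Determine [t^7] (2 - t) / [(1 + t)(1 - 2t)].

127

The denominator gives the recurrence a_n = a_(n−1) + 2a_(n−2) for n ≥ 3; the numerator fixes a_0 = 2, a_1 = 1, a_2 = 5.
Iterating: 2, 1, 5, 7, 17, 31, 65, 127, so a_7 = 127.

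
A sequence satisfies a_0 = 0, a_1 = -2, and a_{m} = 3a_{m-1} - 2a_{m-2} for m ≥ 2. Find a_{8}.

-510

The ordinary generating function has denominator 1 - 3y + 2y^2.
Iterating the recurrence: a_0,…,a_{8} = 0, -2, -6, -14, -30, -62, -126, -254, -510.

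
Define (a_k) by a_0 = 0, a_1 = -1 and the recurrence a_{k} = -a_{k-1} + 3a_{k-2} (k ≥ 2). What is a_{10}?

The ordinary generating function has denominator 1 + z - 3z^2.
Iterating the recurrence: a_0,…,a_{10} = 0, -1, 1, -4, 7, -19, 40, -97, 217, -508, 1159.

1159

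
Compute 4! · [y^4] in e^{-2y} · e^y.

1

The EGF product rule gives c_4 = Σ_{k_1+k_2=4} C(4; k_1,k_2) · ∏ g_i(k_i), where e^{-2y} gives (-2)^k; e^y gives (1)^k.
g_1(k) for k = 0…4: 1, -2, 4, -8, 16.
g_2(k) for k = 0…4: 1, 1, 1, 1, 1.
c_4 = Σ_k C(4,k)·g_1(k)·g_2(4−k) = 1·1·1 + 4·(-2)·1 + 6·4·1 + 4·(-8)·1 + 1·16·1 = 1 − 8 + 24 − 32 + 16 = 1.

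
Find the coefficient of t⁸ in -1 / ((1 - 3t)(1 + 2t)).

Partial fractions give a closed form: a_n = (-3/5)·3^n + (-2/5)·(-2)^n.
At n = 8: a_8 = -4039.

-4039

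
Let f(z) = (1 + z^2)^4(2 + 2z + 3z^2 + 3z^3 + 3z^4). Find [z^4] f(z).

27

(1 + z^2)^4 has coefficients 1,0,4,0,6 for degrees 0…4.
(2 + 2z + 3z^2 + 3z^3 + 3z^4) has coefficients 2,2,3,3,3 for degrees 0…4.
[z^4] = 1·3 + 4·3 + 6·2 = 27.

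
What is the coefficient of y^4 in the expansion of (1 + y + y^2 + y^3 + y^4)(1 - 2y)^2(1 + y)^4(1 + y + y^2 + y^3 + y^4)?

-12

(1 + y + y^2 + y^3 + y^4) has coefficients 1,1,1,1,1 for degrees 0…4.
(1 - 2y)^2 has coefficients 1,-4,4,0,0 for degrees 0…4.
Multiplying by (1 + y)^4 gives running coefficients 1,0,-6,-4,9 for degrees 0…4.
Finally multiplying by (1 + y + y^2 + y^3 + y^4), the product of all factors after the first has coefficients 1,1,-5,-9,0 for degrees 0…4.
[y^4] = 1·0 + 1·(-9) + 1·(-5) + 1·1 + 1·1 = -12.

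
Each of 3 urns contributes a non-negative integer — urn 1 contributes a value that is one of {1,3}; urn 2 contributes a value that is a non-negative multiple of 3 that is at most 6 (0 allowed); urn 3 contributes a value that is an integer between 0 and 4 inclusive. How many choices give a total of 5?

The generating function for the choices is (z + z³)·(1 + z³ + z⁶)·(1 + z + z² + z³ + z⁴); the count is [z⁵].
(z + z³) has coefficients 0,1,0,1 for degrees 0…3.
(1 + z³ + z⁶) has coefficients 1,0,0,1,0,0 for degrees 0…5.
Finally multiplying by (1 + z + z² + z³ + z⁴), the product of all factors after the first has coefficients 1,1,1,2,2,1 for degrees 0…5.
[z⁵] = 1·2 + 1·1 = 3.

3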